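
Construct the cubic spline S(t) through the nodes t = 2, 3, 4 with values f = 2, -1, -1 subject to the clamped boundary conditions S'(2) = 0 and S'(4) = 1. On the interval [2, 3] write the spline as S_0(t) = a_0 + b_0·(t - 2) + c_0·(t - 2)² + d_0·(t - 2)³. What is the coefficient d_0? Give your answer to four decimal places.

Put σ_i = S'' at the i-th knot. Here h = (1, 1) and Δ = (-3, 0), so the interior equations h_(i-1)·σ_(i-1) + 2(h_(i-1)+h_i)·σ_i + h_i·σ_(i+1) = 6(Δ_i − Δ_(i-1)) read
  1·σ_0 + 4·σ_1 + 1·σ_2 = 6(Δ_1 - Δ_0) = 18
Clamped end conditions give two more equations: 2h_0·σ_0 + h_0·σ_1 = 6(Δ_0 - S'(2)) = -18 and h_1·σ_1 + 2h_1·σ_2 = 6(S'(4) - Δ_1) = 6.
Solving: σ_0 = -13, σ_1 = 8, σ_2 = -1.
On [2, 3], with S_0(t) = a_0 + b_0·(t - 2) + c_0·(t - 2)² + d_0·(t - 2)³: c_0 = σ_0/2 = -13/2, d_0 = (σ_1 - σ_0)/(6h_0) = 7/2, b_0 = Δ_0 - h_0(2σ_0 + σ_1)/6 = 0.

3.5000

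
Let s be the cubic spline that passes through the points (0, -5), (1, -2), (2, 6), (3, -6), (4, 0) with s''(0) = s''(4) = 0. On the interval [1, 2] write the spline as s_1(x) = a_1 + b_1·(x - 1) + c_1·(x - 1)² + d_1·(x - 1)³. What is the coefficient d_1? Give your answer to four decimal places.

-10.4464

With m_i denoting the second derivative at x_i, h_i = 1, 1, 1, 1, and Δ_i = (y_(i+1) − y_i)/h_i = 3, 8, -12, 6:
  1·m_0 + 4·m_1 + 1·m_2 = 6(Δ_1 - Δ_0) = 30
  1·m_1 + 4·m_2 + 1·m_3 = 6(Δ_2 - Δ_1) = -120
  1·m_2 + 4·m_3 + 1·m_4 = 6(Δ_3 - Δ_2) = 108
Natural end conditions: m_0 = m_4 = 0.
Forward elimination and back-substitution give m_0 = 0, m_1 = 519/28, m_2 = -309/7, m_3 = 1065/28, m_4 = 0.
On [1, 2], with s_1(x) = a_1 + b_1·(x - 1) + c_1·(x - 1)² + d_1·(x - 1)³: c_1 = m_1/2 = 519/56, d_1 = (m_2 - m_1)/(6h_1) = -585/56, b_1 = Δ_1 - h_1(2m_1 + m_2)/6 = 257/28.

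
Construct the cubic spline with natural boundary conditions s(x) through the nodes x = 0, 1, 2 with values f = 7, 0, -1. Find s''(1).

With m_i denoting the second derivative at x_i, h_i = 1, 1, and Δ_i = (y_(i+1) − y_i)/h_i = -7, -1:
  1·m_0 + 4·m_1 + 1·m_2 = 6(Δ_1 - Δ_0) = 36
Natural end conditions: m_0 = m_2 = 0.
Solving: m_0 = 0, m_1 = 9, m_2 = 0.

9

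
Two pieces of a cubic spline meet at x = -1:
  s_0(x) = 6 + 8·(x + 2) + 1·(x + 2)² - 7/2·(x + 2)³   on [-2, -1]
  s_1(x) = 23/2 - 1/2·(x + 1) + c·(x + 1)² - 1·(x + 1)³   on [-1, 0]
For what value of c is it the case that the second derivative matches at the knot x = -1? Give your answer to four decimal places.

s_0''(x) = 2 - 21·(x + 2), so s_0''(-1) = -19. On the right, s_1''(-1) = 2c, so c = -19/2.

-9.5000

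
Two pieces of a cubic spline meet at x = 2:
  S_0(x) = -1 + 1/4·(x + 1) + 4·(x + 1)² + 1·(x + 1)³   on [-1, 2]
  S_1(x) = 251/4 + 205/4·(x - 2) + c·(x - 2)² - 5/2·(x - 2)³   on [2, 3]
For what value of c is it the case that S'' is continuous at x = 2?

13

S_0''(x) = 8 + 6·(x + 1), so S_0''(2) = 26. On the right, S_1''(2) = 2c, so c = 13.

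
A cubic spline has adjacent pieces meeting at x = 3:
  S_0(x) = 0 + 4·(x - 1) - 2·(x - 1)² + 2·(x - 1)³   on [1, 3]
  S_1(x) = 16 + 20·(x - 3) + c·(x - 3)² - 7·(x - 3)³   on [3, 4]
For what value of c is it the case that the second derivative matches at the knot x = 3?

10

S_0''(x) = -4 + 12·(x - 1), so S_0''(3) = 20. On the right, S_1''(3) = 2c, so c = 10.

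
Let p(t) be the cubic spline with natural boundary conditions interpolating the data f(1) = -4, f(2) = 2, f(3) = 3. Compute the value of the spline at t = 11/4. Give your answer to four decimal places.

3.0430

Put M_i = p'' at the i-th knot. Here h = (1, 1) and Δ = (6, 1), so the interior equations h_(i-1)·M_(i-1) + 2(h_(i-1)+h_i)·M_i + h_i·M_(i+1) = 6(Δ_i − Δ_(i-1)) read
  1·M_0 + 4·M_1 + 1·M_2 = 6(Δ_1 - Δ_0) = -30
Natural end conditions: M_0 = M_2 = 0.
Solving: M_0 = 0, M_1 = -15/2, M_2 = 0.
On [2, 3], p(t) = 2 + 7/2·(t - 2) - 15/4·(t - 2)² + 5/4·(t - 2)³.
With (t - 2) = 3/4: p(11/4) = 779/256.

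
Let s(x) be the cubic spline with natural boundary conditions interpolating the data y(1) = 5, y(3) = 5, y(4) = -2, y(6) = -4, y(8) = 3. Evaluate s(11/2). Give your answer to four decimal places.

-4.9286

Put M_i = s'' at the i-th knot. Here h = (2, 1, 2, 2) and Δ = (0, -7, -1, 7/2), so the interior equations h_(i-1)·M_(i-1) + 2(h_(i-1)+h_i)·M_i + h_i·M_(i+1) = 6(Δ_i − Δ_(i-1)) read
  2·M_0 + 6·M_1 + 1·M_2 = 6(Δ_1 - Δ_0) = -42
  1·M_1 + 6·M_2 + 2·M_3 = 6(Δ_2 - Δ_1) = 36
  2·M_2 + 8·M_3 + 2·M_4 = 6(Δ_3 - Δ_2) = 27
Natural end conditions: M_0 = M_4 = 0.
Solving: M_0 = 0, M_1 = -1041/128, M_2 = 435/64, M_3 = 429/256, M_4 = 0.
On [4, 6], s(x) = -2 - 1559/256·(x - 4) + 435/128·(x - 4)² - 437/1024·(x - 4)³.
With (x - 4) = 3/2: s(11/2) = -40375/8192.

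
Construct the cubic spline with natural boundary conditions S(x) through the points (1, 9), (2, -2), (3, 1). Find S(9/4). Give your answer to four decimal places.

-2.3984

Write M_i for S''(x_i). With h_i = 1, 1 and divided differences Δ_i = -11, 3, the continuity of S' gives the tridiagonal system
  1·M_0 + 4·M_1 + 1·M_2 = 6(Δ_1 - Δ_0) = 84
Natural end conditions: M_0 = M_2 = 0.
Forward elimination and back-substitution give M_0 = 0, M_1 = 21, M_2 = 0.
On [2, 3], S(x) = -2 - 4·(x - 2) + 21/2·(x - 2)² - 7/2·(x - 2)³.
With (x - 2) = 1/4: S(9/4) = -307/128.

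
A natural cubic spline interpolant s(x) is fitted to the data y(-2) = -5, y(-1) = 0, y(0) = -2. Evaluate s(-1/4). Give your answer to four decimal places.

-1.0898

Put M_i = s'' at the i-th knot. Here h = (1, 1) and Δ = (5, -2), so the interior equations h_(i-1)·M_(i-1) + 2(h_(i-1)+h_i)·M_i + h_i·M_(i+1) = 6(Δ_i − Δ_(i-1)) read
  1·M_0 + 4·M_1 + 1·M_2 = 6(Δ_1 - Δ_0) = -42
Natural end conditions: M_0 = M_2 = 0.
Hence M_0 = 0, M_1 = -21/2, M_2 = 0.
On [-1, 0], s(x) = 0 + 3/2·(x + 1) - 21/4·(x + 1)² + 7/4·(x + 1)³.
With (x + 1) = 3/4: s(-1/4) = -279/256.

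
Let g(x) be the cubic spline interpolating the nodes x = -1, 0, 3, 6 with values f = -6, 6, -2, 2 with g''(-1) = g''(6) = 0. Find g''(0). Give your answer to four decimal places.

-12.9655

With σ_i denoting the second derivative at x_i, h_i = 1, 3, 3, and Δ_i = (y_(i+1) − y_i)/h_i = 12, -8/3, 4/3:
  1·σ_0 + 8·σ_1 + 3·σ_2 = 6(Δ_1 - Δ_0) = -88
  3·σ_1 + 12·σ_2 + 3·σ_3 = 6(Δ_2 - Δ_1) = 24
Natural end conditions: σ_0 = σ_3 = 0.
Forward elimination and back-substitution give σ_0 = 0, σ_1 = -376/29, σ_2 = 152/29, σ_3 = 0.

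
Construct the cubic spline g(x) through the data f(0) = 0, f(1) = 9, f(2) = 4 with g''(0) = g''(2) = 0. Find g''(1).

-21

With M_i denoting the second derivative at x_i, h_i = 1, 1, and Δ_i = (y_(i+1) − y_i)/h_i = 9, -5:
  1·M_0 + 4·M_1 + 1·M_2 = 6(Δ_1 - Δ_0) = -84
Natural end conditions: M_0 = M_2 = 0.
Forward elimination and back-substitution give M_0 = 0, M_1 = -21, M_2 = 0.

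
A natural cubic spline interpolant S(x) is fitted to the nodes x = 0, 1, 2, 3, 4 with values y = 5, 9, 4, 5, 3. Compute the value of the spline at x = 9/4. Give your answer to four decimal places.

Let M_i = S''(x_i). Step sizes h_i = 1, 1, 1, 1; slopes of the chords Δ_i = (y_(i+1) - y_i)/h_i = 4, -5, 1, -2.
  1·M_0 + 4·M_1 + 1·M_2 = 6(Δ_1 - Δ_0) = -54
  1·M_1 + 4·M_2 + 1·M_3 = 6(Δ_2 - Δ_1) = 36
  1·M_2 + 4·M_3 + 1·M_4 = 6(Δ_3 - Δ_2) = -18
Natural end conditions: M_0 = M_4 = 0.
Forward elimination and back-substitution give M_0 = 0, M_1 = -243/14, M_2 = 108/7, M_3 = -117/14, M_4 = 0.
On [2, 3], S(x) = 4 - 11/4·(x - 2) + 54/7·(x - 2)² - 111/28·(x - 2)³.
With (x - 2) = 1/4: S(9/4) = 6689/1792.

3.7327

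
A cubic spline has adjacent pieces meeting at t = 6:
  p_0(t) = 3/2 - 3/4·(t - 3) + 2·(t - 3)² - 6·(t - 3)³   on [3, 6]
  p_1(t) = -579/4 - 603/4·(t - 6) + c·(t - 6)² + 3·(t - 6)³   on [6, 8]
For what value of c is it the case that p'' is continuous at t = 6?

p_0''(t) = 4 - 36·(t - 3), so p_0''(6) = -104. On the right, p_1''(6) = 2c, so c = -52.

-52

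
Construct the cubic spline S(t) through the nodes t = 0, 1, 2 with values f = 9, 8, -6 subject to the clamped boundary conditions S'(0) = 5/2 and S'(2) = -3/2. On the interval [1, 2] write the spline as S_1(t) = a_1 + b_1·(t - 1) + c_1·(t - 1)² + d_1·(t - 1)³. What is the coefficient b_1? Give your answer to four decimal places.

-11.5000

Put m_i = S'' at the i-th knot. Here h = (1, 1) and Δ = (-1, -14), so the interior equations h_(i-1)·m_(i-1) + 2(h_(i-1)+h_i)·m_i + h_i·m_(i+1) = 6(Δ_i − Δ_(i-1)) read
  1·m_0 + 4·m_1 + 1·m_2 = 6(Δ_1 - Δ_0) = -78
Clamped end conditions give two more equations: 2h_0·m_0 + h_0·m_1 = 6(Δ_0 - S'(0)) = -21 and h_1·m_1 + 2h_1·m_2 = 6(S'(2) - Δ_1) = 75.
Forward elimination and back-substitution give m_0 = 7, m_1 = -35, m_2 = 55.
On [1, 2], with S_1(t) = a_1 + b_1·(t - 1) + c_1·(t - 1)² + d_1·(t - 1)³: c_1 = m_1/2 = -35/2, d_1 = (m_2 - m_1)/(6h_1) = 15, b_1 = Δ_1 - h_1(2m_1 + m_2)/6 = -23/2.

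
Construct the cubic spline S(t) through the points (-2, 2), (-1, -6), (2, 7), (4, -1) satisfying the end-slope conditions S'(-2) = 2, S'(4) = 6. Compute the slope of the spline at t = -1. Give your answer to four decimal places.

-7.9744

Put σ_i = S'' at the i-th knot. Here h = (1, 3, 2) and Δ = (-8, 13/3, -4), so the interior equations h_(i-1)·σ_(i-1) + 2(h_(i-1)+h_i)·σ_i + h_i·σ_(i+1) = 6(Δ_i − Δ_(i-1)) read
  1·σ_0 + 8·σ_1 + 3·σ_2 = 6(Δ_1 - Δ_0) = 74
  3·σ_1 + 10·σ_2 + 2·σ_3 = 6(Δ_2 - Δ_1) = -50
Clamped end conditions give two more equations: 2h_0·σ_0 + h_0·σ_1 = 6(Δ_0 - S'(-2)) = -60 and h_2·σ_2 + 2h_2·σ_3 = 6(S'(4) - Δ_2) = 60.
Solving the tridiagonal system: σ_0 = -1562/39, σ_1 = 784/39, σ_2 = -608/39, σ_3 = 889/39.
On [-1, 2], S'(t) = b_1 + 2c_1·(t + 1) + 3d_1·(t + 1)² with b_1 = Δ_1 - h_1(2σ_1 + σ_2)/6 = -311/39, c_1 = σ_1/2 = 392/39, d_1 = (σ_2 - σ_1)/(6h_1) = -232/117. So S'(-1) = -311/39.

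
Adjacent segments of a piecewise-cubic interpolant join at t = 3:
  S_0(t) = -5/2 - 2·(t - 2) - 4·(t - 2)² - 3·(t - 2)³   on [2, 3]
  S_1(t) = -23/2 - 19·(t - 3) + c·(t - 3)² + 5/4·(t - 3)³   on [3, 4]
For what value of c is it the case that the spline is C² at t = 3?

S_0''(t) = -8 - 18·(t - 2), so S_0''(3) = -26. On the right, S_1''(3) = 2c, so c = -13.

-13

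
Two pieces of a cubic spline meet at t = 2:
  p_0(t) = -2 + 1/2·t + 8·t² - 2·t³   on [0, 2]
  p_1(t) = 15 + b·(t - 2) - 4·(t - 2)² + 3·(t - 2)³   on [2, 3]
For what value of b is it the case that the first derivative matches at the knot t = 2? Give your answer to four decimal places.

8.5000

p_0'(t) = 1/2 + 16·t - 6·t², so p_0'(2) = 17/2. On the right, p_1'(2) = b, so b = 17/2.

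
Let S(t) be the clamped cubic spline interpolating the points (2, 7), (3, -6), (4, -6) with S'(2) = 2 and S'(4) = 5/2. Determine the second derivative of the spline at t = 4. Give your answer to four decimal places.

-11.7500

Write σ_i for S''(x_i). With h_i = 1, 1 and divided differences Δ_i = -13, 0, the continuity of S' gives the tridiagonal system
  1·σ_0 + 4·σ_1 + 1·σ_2 = 6(Δ_1 - Δ_0) = 78
Clamped end conditions give two more equations: 2h_0·σ_0 + h_0·σ_1 = 6(Δ_0 - S'(2)) = -90 and h_1·σ_1 + 2h_1·σ_2 = 6(S'(4) - Δ_1) = 15.
Hence σ_0 = -257/4, σ_1 = 77/2, σ_2 = -47/4.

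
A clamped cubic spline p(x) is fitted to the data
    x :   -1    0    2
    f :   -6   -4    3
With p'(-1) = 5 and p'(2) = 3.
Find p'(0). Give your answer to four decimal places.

1.5833

Let m_i = p''(x_i). Step sizes h_i = 1, 2; slopes of the chords Δ_i = (y_(i+1) - y_i)/h_i = 2, 7/2.
  1·m_0 + 6·m_1 + 2·m_2 = 6(Δ_1 - Δ_0) = 9
Clamped end conditions give two more equations: 2h_0·m_0 + h_0·m_1 = 6(Δ_0 - p'(-1)) = -18 and h_1·m_1 + 2h_1·m_2 = 6(p'(2) - Δ_1) = -3.
Hence m_0 = -67/6, m_1 = 13/3, m_2 = -35/12.
On [0, 2], p'(x) = b_1 + 2c_1·x + 3d_1·x² with b_1 = Δ_1 - h_1(2m_1 + m_2)/6 = 19/12, c_1 = m_1/2 = 13/6, d_1 = (m_2 - m_1)/(6h_1) = -29/48. So p'(0) = 19/12.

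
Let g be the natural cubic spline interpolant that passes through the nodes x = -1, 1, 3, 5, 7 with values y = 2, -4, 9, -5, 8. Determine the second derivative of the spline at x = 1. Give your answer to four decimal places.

Write M_i for g''(x_i). With h_i = 2, 2, 2, 2 and divided differences Δ_i = -3, 13/2, -7, 13/2, the continuity of g' gives the tridiagonal system
  2·M_0 + 8·M_1 + 2·M_2 = 6(Δ_1 - Δ_0) = 57
  2·M_1 + 8·M_2 + 2·M_3 = 6(Δ_2 - Δ_1) = -81
  2·M_2 + 8·M_3 + 2·M_4 = 6(Δ_3 - Δ_2) = 81
Natural end conditions: M_0 = M_4 = 0.
Hence M_0 = 0, M_1 = 45/4, M_2 = -33/2, M_3 = 57/4, M_4 = 0.

11.2500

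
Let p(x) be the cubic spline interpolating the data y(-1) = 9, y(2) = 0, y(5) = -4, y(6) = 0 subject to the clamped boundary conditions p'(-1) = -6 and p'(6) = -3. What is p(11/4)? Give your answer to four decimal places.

-2.7208

Put m_i = p'' at the i-th knot. Here h = (3, 3, 1) and Δ = (-3, -4/3, 4), so the interior equations h_(i-1)·m_(i-1) + 2(h_(i-1)+h_i)·m_i + h_i·m_(i+1) = 6(Δ_i − Δ_(i-1)) read
  3·m_0 + 12·m_1 + 3·m_2 = 6(Δ_1 - Δ_0) = 10
  3·m_1 + 8·m_2 + 1·m_3 = 6(Δ_2 - Δ_1) = 32
Clamped end conditions give two more equations: 2h_0·m_0 + h_0·m_1 = 6(Δ_0 - p'(-1)) = 18 and h_2·m_2 + 2h_2·m_3 = 6(p'(6) - Δ_2) = -42.
Forward elimination and back-substitution give m_0 = 380/93, m_1 = -202/93, m_2 = 246/31, m_3 = -774/31.
On [2, 5], p(x) = 0 - 97/31·(x - 2) - 101/93·(x - 2)² + 470/837·(x - 2)³.
With (x - 2) = 3/4: p(11/4) = -2699/992.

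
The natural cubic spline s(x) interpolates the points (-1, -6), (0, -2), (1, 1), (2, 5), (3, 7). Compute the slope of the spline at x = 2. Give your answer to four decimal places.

With M_i denoting the second derivative at x_i, h_i = 1, 1, 1, 1, and Δ_i = (y_(i+1) − y_i)/h_i = 4, 3, 4, 2:
  1·M_0 + 4·M_1 + 1·M_2 = 6(Δ_1 - Δ_0) = -6
  1·M_1 + 4·M_2 + 1·M_3 = 6(Δ_2 - Δ_1) = 6
  1·M_2 + 4·M_3 + 1·M_4 = 6(Δ_3 - Δ_2) = -12
Natural end conditions: M_0 = M_4 = 0.
Forward elimination and back-substitution give M_0 = 0, M_1 = -9/4, M_2 = 3, M_3 = -15/4, M_4 = 0.
On [2, 3], s'(x) = b_3 + 2c_3·(x - 2) + 3d_3·(x - 2)² with b_3 = Δ_3 - h_3(2M_3 + M_4)/6 = 13/4, c_3 = M_3/2 = -15/8, d_3 = (M_4 - M_3)/(6h_3) = 5/8. So s'(2) = 13/4.

3.2500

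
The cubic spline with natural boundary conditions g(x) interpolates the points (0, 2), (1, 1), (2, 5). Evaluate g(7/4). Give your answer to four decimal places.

3.7070

Put M_i = g'' at the i-th knot. Here h = (1, 1) and Δ = (-1, 4), so the interior equations h_(i-1)·M_(i-1) + 2(h_(i-1)+h_i)·M_i + h_i·M_(i+1) = 6(Δ_i − Δ_(i-1)) read
  1·M_0 + 4·M_1 + 1·M_2 = 6(Δ_1 - Δ_0) = 30
Natural end conditions: M_0 = M_2 = 0.
Solving the tridiagonal system: M_0 = 0, M_1 = 15/2, M_2 = 0.
On [1, 2], g(x) = 1 + 3/2·(x - 1) + 15/4·(x - 1)² - 5/4·(x - 1)³.
With (x - 1) = 3/4: g(7/4) = 949/256.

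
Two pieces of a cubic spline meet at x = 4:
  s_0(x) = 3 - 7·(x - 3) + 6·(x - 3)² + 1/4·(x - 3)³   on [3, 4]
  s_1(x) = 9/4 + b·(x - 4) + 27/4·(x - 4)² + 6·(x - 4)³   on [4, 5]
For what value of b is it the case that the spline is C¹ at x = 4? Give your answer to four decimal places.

5.7500

s_0'(x) = -7 + 12·(x - 3) + 3/4·(x - 3)², so s_0'(4) = 23/4. On the right, s_1'(4) = b, so b = 23/4.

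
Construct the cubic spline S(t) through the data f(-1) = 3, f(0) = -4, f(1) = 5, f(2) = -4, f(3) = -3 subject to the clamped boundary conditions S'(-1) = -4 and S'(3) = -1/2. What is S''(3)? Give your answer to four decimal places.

Put σ_i = S'' at the i-th knot. Here h = (1, 1, 1, 1) and Δ = (-7, 9, -9, 1), so the interior equations h_(i-1)·σ_(i-1) + 2(h_(i-1)+h_i)·σ_i + h_i·σ_(i+1) = 6(Δ_i − Δ_(i-1)) read
  1·σ_0 + 4·σ_1 + 1·σ_2 = 6(Δ_1 - Δ_0) = 96
  1·σ_1 + 4·σ_2 + 1·σ_3 = 6(Δ_2 - Δ_1) = -108
  1·σ_2 + 4·σ_3 + 1·σ_4 = 6(Δ_3 - Δ_2) = 60
Clamped end conditions give two more equations: 2h_0·σ_0 + h_0·σ_1 = 6(Δ_0 - S'(-1)) = -18 and h_3·σ_3 + 2h_3·σ_4 = 6(S'(3) - Δ_3) = -9.
Forward elimination and back-substitution give σ_0 = -1709/56, σ_1 = 1205/28, σ_2 = -365/8, σ_3 = 881/28, σ_4 = -1133/56.

-20.2321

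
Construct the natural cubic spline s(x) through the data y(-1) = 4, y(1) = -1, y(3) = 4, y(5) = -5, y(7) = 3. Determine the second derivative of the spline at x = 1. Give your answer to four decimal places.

With M_i denoting the second derivative at x_i, h_i = 2, 2, 2, 2, and Δ_i = (y_(i+1) − y_i)/h_i = -5/2, 5/2, -9/2, 4:
  2·M_0 + 8·M_1 + 2·M_2 = 6(Δ_1 - Δ_0) = 30
  2·M_1 + 8·M_2 + 2·M_3 = 6(Δ_2 - Δ_1) = -42
  2·M_2 + 8·M_3 + 2·M_4 = 6(Δ_3 - Δ_2) = 51
Natural end conditions: M_0 = M_4 = 0.
Solving the tridiagonal system: M_0 = 0, M_1 = 669/112, M_2 = -249/28, M_3 = 963/112, M_4 = 0.

5.9732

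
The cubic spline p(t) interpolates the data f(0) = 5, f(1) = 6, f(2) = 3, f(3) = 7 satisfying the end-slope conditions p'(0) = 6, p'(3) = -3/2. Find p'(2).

2

Let M_i = p''(x_i). Step sizes h_i = 1, 1, 1; slopes of the chords Δ_i = (y_(i+1) - y_i)/h_i = 1, -3, 4.
  1·M_0 + 4·M_1 + 1·M_2 = 6(Δ_1 - Δ_0) = -24
  1·M_1 + 4·M_2 + 1·M_3 = 6(Δ_2 - Δ_1) = 42
Clamped end conditions give two more equations: 2h_0·M_0 + h_0·M_1 = 6(Δ_0 - p'(0)) = -30 and h_2·M_2 + 2h_2·M_3 = 6(p'(3) - Δ_2) = -33.
Forward elimination and back-substitution give M_0 = -11, M_1 = -8, M_2 = 19, M_3 = -26.
On [2, 3], p'(t) = b_2 + 2c_2·(t - 2) + 3d_2·(t - 2)² with b_2 = Δ_2 - h_2(2M_2 + M_3)/6 = 2, c_2 = M_2/2 = 19/2, d_2 = (M_3 - M_2)/(6h_2) = -15/2. So p'(2) = 2.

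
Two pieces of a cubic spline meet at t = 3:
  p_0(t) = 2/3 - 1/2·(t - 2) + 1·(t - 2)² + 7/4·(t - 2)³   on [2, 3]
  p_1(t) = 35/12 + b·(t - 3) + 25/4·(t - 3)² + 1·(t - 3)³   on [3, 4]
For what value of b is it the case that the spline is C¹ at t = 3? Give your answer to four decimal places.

p_0'(t) = -1/2 + 2·(t - 2) + 21/4·(t - 2)², so p_0'(3) = 27/4. On the right, p_1'(3) = b, so b = 27/4.

6.7500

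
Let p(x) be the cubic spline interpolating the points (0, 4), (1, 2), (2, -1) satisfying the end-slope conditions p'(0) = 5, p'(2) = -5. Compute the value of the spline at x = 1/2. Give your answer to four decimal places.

Write m_i for p''(x_i). With h_i = 1, 1 and divided differences Δ_i = -2, -3, the continuity of p' gives the tridiagonal system
  1·m_0 + 4·m_1 + 1·m_2 = 6(Δ_1 - Δ_0) = -6
Clamped end conditions give two more equations: 2h_0·m_0 + h_0·m_1 = 6(Δ_0 - p'(0)) = -42 and h_1·m_1 + 2h_1·m_2 = 6(p'(2) - Δ_1) = -12.
Solving the tridiagonal system: m_0 = -49/2, m_1 = 7, m_2 = -19/2.
On [0, 1], p(x) = 4 + 5·x - 49/4·x² + 21/4·x³.
With x = 1/2: p(1/2) = 131/32.

4.0938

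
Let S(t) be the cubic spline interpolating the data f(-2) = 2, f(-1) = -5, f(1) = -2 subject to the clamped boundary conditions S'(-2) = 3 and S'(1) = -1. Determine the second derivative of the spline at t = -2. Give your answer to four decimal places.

-39.8333

With m_i denoting the second derivative at x_i, h_i = 1, 2, and Δ_i = (y_(i+1) − y_i)/h_i = -7, 3/2:
  1·m_0 + 6·m_1 + 2·m_2 = 6(Δ_1 - Δ_0) = 51
Clamped end conditions give two more equations: 2h_0·m_0 + h_0·m_1 = 6(Δ_0 - S'(-2)) = -60 and h_1·m_1 + 2h_1·m_2 = 6(S'(1) - Δ_1) = -15.
Hence m_0 = -239/6, m_1 = 59/3, m_2 = -163/12.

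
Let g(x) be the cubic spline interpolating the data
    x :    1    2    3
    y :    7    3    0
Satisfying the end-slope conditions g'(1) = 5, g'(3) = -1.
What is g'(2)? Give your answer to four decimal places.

-6.2500

With m_i denoting the second derivative at x_i, h_i = 1, 1, and Δ_i = (y_(i+1) − y_i)/h_i = -4, -3:
  1·m_0 + 4·m_1 + 1·m_2 = 6(Δ_1 - Δ_0) = 6
Clamped end conditions give two more equations: 2h_0·m_0 + h_0·m_1 = 6(Δ_0 - g'(1)) = -54 and h_1·m_1 + 2h_1·m_2 = 6(g'(3) - Δ_1) = 12.
Forward elimination and back-substitution give m_0 = -63/2, m_1 = 9, m_2 = 3/2.
On [2, 3], g'(x) = b_1 + 2c_1·(x - 2) + 3d_1·(x - 2)² with b_1 = Δ_1 - h_1(2m_1 + m_2)/6 = -25/4, c_1 = m_1/2 = 9/2, d_1 = (m_2 - m_1)/(6h_1) = -5/4. So g'(2) = -25/4.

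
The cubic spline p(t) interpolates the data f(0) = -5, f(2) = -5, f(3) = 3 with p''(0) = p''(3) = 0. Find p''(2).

Write σ_i for p''(x_i). With h_i = 2, 1 and divided differences Δ_i = 0, 8, the continuity of p' gives the tridiagonal system
  2·σ_0 + 6·σ_1 + 1·σ_2 = 6(Δ_1 - Δ_0) = 48
Natural end conditions: σ_0 = σ_2 = 0.
Solving: σ_0 = 0, σ_1 = 8, σ_2 = 0.

8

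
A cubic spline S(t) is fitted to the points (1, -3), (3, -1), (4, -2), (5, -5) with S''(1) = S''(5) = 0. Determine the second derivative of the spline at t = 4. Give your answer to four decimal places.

With M_i denoting the second derivative at x_i, h_i = 2, 1, 1, and Δ_i = (y_(i+1) − y_i)/h_i = 1, -1, -3:
  2·M_0 + 6·M_1 + 1·M_2 = 6(Δ_1 - Δ_0) = -12
  1·M_1 + 4·M_2 + 1·M_3 = 6(Δ_2 - Δ_1) = -12
Natural end conditions: M_0 = M_3 = 0.
Solving the tridiagonal system: M_0 = 0, M_1 = -36/23, M_2 = -60/23, M_3 = 0.

-2.6087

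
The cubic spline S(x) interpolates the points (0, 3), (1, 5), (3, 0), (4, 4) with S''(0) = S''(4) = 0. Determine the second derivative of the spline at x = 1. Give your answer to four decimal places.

-7.5000

With m_i denoting the second derivative at x_i, h_i = 1, 2, 1, and Δ_i = (y_(i+1) − y_i)/h_i = 2, -5/2, 4:
  1·m_0 + 6·m_1 + 2·m_2 = 6(Δ_1 - Δ_0) = -27
  2·m_1 + 6·m_2 + 1·m_3 = 6(Δ_2 - Δ_1) = 39
Natural end conditions: m_0 = m_3 = 0.
Solving: m_0 = 0, m_1 = -15/2, m_2 = 9, m_3 = 0.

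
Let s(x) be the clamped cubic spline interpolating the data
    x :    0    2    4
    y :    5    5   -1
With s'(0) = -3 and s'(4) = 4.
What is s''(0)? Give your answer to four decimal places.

Write M_i for s''(x_i). With h_i = 2, 2 and divided differences Δ_i = 0, -3, the continuity of s' gives the tridiagonal system
  2·M_0 + 8·M_1 + 2·M_2 = 6(Δ_1 - Δ_0) = -18
Clamped end conditions give two more equations: 2h_0·M_0 + h_0·M_1 = 6(Δ_0 - s'(0)) = 18 and h_1·M_1 + 2h_1·M_2 = 6(s'(4) - Δ_1) = 42.
Solving: M_0 = 17/2, M_1 = -8, M_2 = 29/2.

8.5000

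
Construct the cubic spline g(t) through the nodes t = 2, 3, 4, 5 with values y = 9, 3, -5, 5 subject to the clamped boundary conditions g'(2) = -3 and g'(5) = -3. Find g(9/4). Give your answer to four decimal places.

8.1563

Let M_i = g''(x_i). Step sizes h_i = 1, 1, 1; slopes of the chords Δ_i = (y_(i+1) - y_i)/h_i = -6, -8, 10.
  1·M_0 + 4·M_1 + 1·M_2 = 6(Δ_1 - Δ_0) = -12
  1·M_1 + 4·M_2 + 1·M_3 = 6(Δ_2 - Δ_1) = 108
Clamped end conditions give two more equations: 2h_0·M_0 + h_0·M_1 = 6(Δ_0 - g'(2)) = -18 and h_2·M_2 + 2h_2·M_3 = 6(g'(5) - Δ_2) = -78.
Forward elimination and back-substitution give M_0 = -2, M_1 = -14, M_2 = 46, M_3 = -62.
On [2, 3], g(t) = 9 - 3·(t - 2) - 1·(t - 2)² - 2·(t - 2)³.
With (t - 2) = 1/4: g(9/4) = 261/32.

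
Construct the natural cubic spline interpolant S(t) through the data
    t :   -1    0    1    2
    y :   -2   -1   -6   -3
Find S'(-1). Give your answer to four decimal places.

Put M_i = S'' at the i-th knot. Here h = (1, 1, 1) and Δ = (1, -5, 3), so the interior equations h_(i-1)·M_(i-1) + 2(h_(i-1)+h_i)·M_i + h_i·M_(i+1) = 6(Δ_i − Δ_(i-1)) read
  1·M_0 + 4·M_1 + 1·M_2 = 6(Δ_1 - Δ_0) = -36
  1·M_1 + 4·M_2 + 1·M_3 = 6(Δ_2 - Δ_1) = 48
Natural end conditions: M_0 = M_3 = 0.
Forward elimination and back-substitution give M_0 = 0, M_1 = -64/5, M_2 = 76/5, M_3 = 0.
On [-1, 0], S'(t) = b_0 + 2c_0·(t + 1) + 3d_0·(t + 1)² with b_0 = Δ_0 - h_0(2M_0 + M_1)/6 = 47/15, c_0 = M_0/2 = 0, d_0 = (M_1 - M_0)/(6h_0) = -32/15. So S'(-1) = 47/15.

3.1333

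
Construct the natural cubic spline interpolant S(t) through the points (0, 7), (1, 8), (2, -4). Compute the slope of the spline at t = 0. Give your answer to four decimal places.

Let M_i = S''(x_i). Step sizes h_i = 1, 1; slopes of the chords Δ_i = (y_(i+1) - y_i)/h_i = 1, -12.
  1·M_0 + 4·M_1 + 1·M_2 = 6(Δ_1 - Δ_0) = -78
Natural end conditions: M_0 = M_2 = 0.
Solving: M_0 = 0, M_1 = -39/2, M_2 = 0.
On [0, 1], S'(t) = b_0 + 2c_0·t + 3d_0·t² with b_0 = Δ_0 - h_0(2M_0 + M_1)/6 = 17/4, c_0 = M_0/2 = 0, d_0 = (M_1 - M_0)/(6h_0) = -13/4. So S'(0) = 17/4.

4.2500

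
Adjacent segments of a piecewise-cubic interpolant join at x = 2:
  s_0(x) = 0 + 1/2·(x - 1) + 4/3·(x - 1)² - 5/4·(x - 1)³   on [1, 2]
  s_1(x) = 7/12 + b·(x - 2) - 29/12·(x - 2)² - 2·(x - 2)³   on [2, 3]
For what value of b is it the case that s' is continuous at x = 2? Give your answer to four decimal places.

-0.5833

s_0'(x) = 1/2 + 8/3·(x - 1) - 15/4·(x - 1)², so s_0'(2) = -7/12. On the right, s_1'(2) = b, so b = -7/12.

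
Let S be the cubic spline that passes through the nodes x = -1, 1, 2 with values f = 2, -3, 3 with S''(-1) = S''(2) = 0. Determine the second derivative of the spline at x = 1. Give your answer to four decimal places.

8.5000

Put σ_i = S'' at the i-th knot. Here h = (2, 1) and Δ = (-5/2, 6), so the interior equations h_(i-1)·σ_(i-1) + 2(h_(i-1)+h_i)·σ_i + h_i·σ_(i+1) = 6(Δ_i − Δ_(i-1)) read
  2·σ_0 + 6·σ_1 + 1·σ_2 = 6(Δ_1 - Δ_0) = 51
Natural end conditions: σ_0 = σ_2 = 0.
Hence σ_0 = 0, σ_1 = 17/2, σ_2 = 0.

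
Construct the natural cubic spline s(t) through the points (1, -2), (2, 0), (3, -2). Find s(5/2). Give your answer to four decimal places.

With σ_i denoting the second derivative at x_i, h_i = 1, 1, and Δ_i = (y_(i+1) − y_i)/h_i = 2, -2:
  1·σ_0 + 4·σ_1 + 1·σ_2 = 6(Δ_1 - Δ_0) = -24
Natural end conditions: σ_0 = σ_2 = 0.
Solving: σ_0 = 0, σ_1 = -6, σ_2 = 0.
On [2, 3], s(t) = 0 + 0·(t - 2) - 3·(t - 2)² + 1·(t - 2)³.
With (t - 2) = 1/2: s(5/2) = -5/8.

-0.6250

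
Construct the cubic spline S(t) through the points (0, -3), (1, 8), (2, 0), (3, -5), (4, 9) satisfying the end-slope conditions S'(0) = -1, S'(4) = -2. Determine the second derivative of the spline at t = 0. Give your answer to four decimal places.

58.0357

Write σ_i for S''(x_i). With h_i = 1, 1, 1, 1 and divided differences Δ_i = 11, -8, -5, 14, the continuity of S' gives the tridiagonal system
  1·σ_0 + 4·σ_1 + 1·σ_2 = 6(Δ_1 - Δ_0) = -114
  1·σ_1 + 4·σ_2 + 1·σ_3 = 6(Δ_2 - Δ_1) = 18
  1·σ_2 + 4·σ_3 + 1·σ_4 = 6(Δ_3 - Δ_2) = 114
Clamped end conditions give two more equations: 2h_0·σ_0 + h_0·σ_1 = 6(Δ_0 - S'(0)) = 72 and h_3·σ_3 + 2h_3·σ_4 = 6(S'(4) - Δ_3) = -96.
Forward elimination and back-substitution give σ_0 = 1625/28, σ_1 = -617/14, σ_2 = 17/4, σ_3 = 631/14, σ_4 = -1975/28.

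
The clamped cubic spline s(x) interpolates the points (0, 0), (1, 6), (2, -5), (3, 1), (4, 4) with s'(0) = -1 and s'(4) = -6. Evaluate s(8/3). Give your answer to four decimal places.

-2.4048

Put m_i = s'' at the i-th knot. Here h = (1, 1, 1, 1) and Δ = (6, -11, 6, 3), so the interior equations h_(i-1)·m_(i-1) + 2(h_(i-1)+h_i)·m_i + h_i·m_(i+1) = 6(Δ_i − Δ_(i-1)) read
  1·m_0 + 4·m_1 + 1·m_2 = 6(Δ_1 - Δ_0) = -102
  1·m_1 + 4·m_2 + 1·m_3 = 6(Δ_2 - Δ_1) = 102
  1·m_2 + 4·m_3 + 1·m_4 = 6(Δ_3 - Δ_2) = -18
Clamped end conditions give two more equations: 2h_0·m_0 + h_0·m_1 = 6(Δ_0 - s'(0)) = 42 and h_3·m_3 + 2h_3·m_4 = 6(s'(4) - Δ_3) = -54.
Forward elimination and back-substitution give m_0 = 1237/28, m_1 = -649/14, m_2 = 157/4, m_3 = -121/14, m_4 = -635/28.
On [2, 3], s(x) = -5 - 79/14·(x - 2) + 157/8·(x - 2)² - 447/56·(x - 2)³.
With (x - 2) = 2/3: s(8/3) = -101/42.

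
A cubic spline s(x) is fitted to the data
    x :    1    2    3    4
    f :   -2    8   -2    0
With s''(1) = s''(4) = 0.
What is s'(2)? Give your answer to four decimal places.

With M_i denoting the second derivative at x_i, h_i = 1, 1, 1, and Δ_i = (y_(i+1) − y_i)/h_i = 10, -10, 2:
  1·M_0 + 4·M_1 + 1·M_2 = 6(Δ_1 - Δ_0) = -120
  1·M_1 + 4·M_2 + 1·M_3 = 6(Δ_2 - Δ_1) = 72
Natural end conditions: M_0 = M_3 = 0.
Solving the tridiagonal system: M_0 = 0, M_1 = -184/5, M_2 = 136/5, M_3 = 0.
On [2, 3], s'(x) = b_1 + 2c_1·(x - 2) + 3d_1·(x - 2)² with b_1 = Δ_1 - h_1(2M_1 + M_2)/6 = -34/15, c_1 = M_1/2 = -92/5, d_1 = (M_2 - M_1)/(6h_1) = 32/3. So s'(2) = -34/15.

-2.2667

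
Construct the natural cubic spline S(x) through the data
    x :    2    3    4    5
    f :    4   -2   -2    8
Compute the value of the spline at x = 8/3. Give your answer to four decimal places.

-0.3457

Let M_i = S''(x_i). Step sizes h_i = 1, 1, 1; slopes of the chords Δ_i = (y_(i+1) - y_i)/h_i = -6, 0, 10.
  1·M_0 + 4·M_1 + 1·M_2 = 6(Δ_1 - Δ_0) = 36
  1·M_1 + 4·M_2 + 1·M_3 = 6(Δ_2 - Δ_1) = 60
Natural end conditions: M_0 = M_3 = 0.
Forward elimination and back-substitution give M_0 = 0, M_1 = 28/5, M_2 = 68/5, M_3 = 0.
On [2, 3], S(x) = 4 - 104/15·(x - 2) + 0·(x - 2)² + 14/15·(x - 2)³.
With (x - 2) = 2/3: S(8/3) = -28/81.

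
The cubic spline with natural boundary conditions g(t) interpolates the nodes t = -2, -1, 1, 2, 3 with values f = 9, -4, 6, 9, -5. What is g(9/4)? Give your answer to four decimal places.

6.8340

Put m_i = g'' at the i-th knot. Here h = (1, 2, 1, 1) and Δ = (-13, 5, 3, -14), so the interior equations h_(i-1)·m_(i-1) + 2(h_(i-1)+h_i)·m_i + h_i·m_(i+1) = 6(Δ_i − Δ_(i-1)) read
  1·m_0 + 6·m_1 + 2·m_2 = 6(Δ_1 - Δ_0) = 108
  2·m_1 + 6·m_2 + 1·m_3 = 6(Δ_2 - Δ_1) = -12
  1·m_2 + 4·m_3 + 1·m_4 = 6(Δ_3 - Δ_2) = -102
Natural end conditions: m_0 = m_4 = 0.
Forward elimination and back-substitution give m_0 = 0, m_1 = 1188/61, m_2 = -270/61, m_3 = -1488/61, m_4 = 0.
On [2, 3], g(t) = 9 - 358/61·(t - 2) - 744/61·(t - 2)² + 248/61·(t - 2)³.
With (t - 2) = 1/4: g(9/4) = 3335/488.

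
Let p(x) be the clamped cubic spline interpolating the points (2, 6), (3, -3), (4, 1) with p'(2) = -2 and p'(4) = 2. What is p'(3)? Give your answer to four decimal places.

Write M_i for p''(x_i). With h_i = 1, 1 and divided differences Δ_i = -9, 4, the continuity of p' gives the tridiagonal system
  1·M_0 + 4·M_1 + 1·M_2 = 6(Δ_1 - Δ_0) = 78
Clamped end conditions give two more equations: 2h_0·M_0 + h_0·M_1 = 6(Δ_0 - p'(2)) = -42 and h_1·M_1 + 2h_1·M_2 = 6(p'(4) - Δ_1) = -12.
Forward elimination and back-substitution give M_0 = -77/2, M_1 = 35, M_2 = -47/2.
On [3, 4], p'(x) = b_1 + 2c_1·(x - 3) + 3d_1·(x - 3)² with b_1 = Δ_1 - h_1(2M_1 + M_2)/6 = -15/4, c_1 = M_1/2 = 35/2, d_1 = (M_2 - M_1)/(6h_1) = -39/4. So p'(3) = -15/4.

-3.7500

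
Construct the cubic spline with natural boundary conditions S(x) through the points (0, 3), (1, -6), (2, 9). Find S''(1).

Write σ_i for S''(x_i). With h_i = 1, 1 and divided differences Δ_i = -9, 15, the continuity of S' gives the tridiagonal system
  1·σ_0 + 4·σ_1 + 1·σ_2 = 6(Δ_1 - Δ_0) = 144
Natural end conditions: σ_0 = σ_2 = 0.
Forward elimination and back-substitution give σ_0 = 0, σ_1 = 36, σ_2 = 0.

36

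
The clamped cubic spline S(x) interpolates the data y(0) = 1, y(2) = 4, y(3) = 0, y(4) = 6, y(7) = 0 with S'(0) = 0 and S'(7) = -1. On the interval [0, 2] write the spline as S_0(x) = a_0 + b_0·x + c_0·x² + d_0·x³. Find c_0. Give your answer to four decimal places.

4.0332

Put M_i = S'' at the i-th knot. Here h = (2, 1, 1, 3) and Δ = (3/2, -4, 6, -2), so the interior equations h_(i-1)·M_(i-1) + 2(h_(i-1)+h_i)·M_i + h_i·M_(i+1) = 6(Δ_i − Δ_(i-1)) read
  2·M_0 + 6·M_1 + 1·M_2 = 6(Δ_1 - Δ_0) = -33
  1·M_1 + 4·M_2 + 1·M_3 = 6(Δ_2 - Δ_1) = 60
  1·M_2 + 8·M_3 + 3·M_4 = 6(Δ_3 - Δ_2) = -48
Clamped end conditions give two more equations: 2h_0·M_0 + h_0·M_1 = 6(Δ_0 - S'(0)) = 9 and h_3·M_3 + 2h_3·M_4 = 6(S'(7) - Δ_3) = 6.
Solving the tridiagonal system: M_0 = 2549/316, M_1 = -919/79, M_2 = 3265/158, M_3 = -871/79, M_4 = 1029/158.
On [0, 2], with S_0(x) = a_0 + b_0·x + c_0·x² + d_0·x³: c_0 = M_0/2 = 2549/632, d_0 = (M_1 - M_0)/(6h_0) = -2075/1264, b_0 = Δ_0 - h_0(2M_0 + M_1)/6 = 0.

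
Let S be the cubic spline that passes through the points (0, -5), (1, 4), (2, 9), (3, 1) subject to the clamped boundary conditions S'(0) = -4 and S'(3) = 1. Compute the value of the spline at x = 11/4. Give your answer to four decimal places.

1.8406

Write M_i for S''(x_i). With h_i = 1, 1, 1 and divided differences Δ_i = 9, 5, -8, the continuity of S' gives the tridiagonal system
  1·M_0 + 4·M_1 + 1·M_2 = 6(Δ_1 - Δ_0) = -24
  1·M_1 + 4·M_2 + 1·M_3 = 6(Δ_2 - Δ_1) = -78
Clamped end conditions give two more equations: 2h_0·M_0 + h_0·M_1 = 6(Δ_0 - S'(0)) = 78 and h_2·M_2 + 2h_2·M_3 = 6(S'(3) - Δ_2) = 54.
Hence M_0 = 662/15, M_1 = -154/15, M_2 = -406/15, M_3 = 608/15.
On [2, 3], S(x) = 9 - 86/15·(x - 2) - 203/15·(x - 2)² + 169/15·(x - 2)³.
With (x - 2) = 3/4: S(11/4) = 589/320.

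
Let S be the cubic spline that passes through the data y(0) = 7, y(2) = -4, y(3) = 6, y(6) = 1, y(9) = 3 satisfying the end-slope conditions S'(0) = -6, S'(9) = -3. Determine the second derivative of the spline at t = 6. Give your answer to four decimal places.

6.3086

Put M_i = S'' at the i-th knot. Here h = (2, 1, 3, 3) and Δ = (-11/2, 10, -5/3, 2/3), so the interior equations h_(i-1)·M_(i-1) + 2(h_(i-1)+h_i)·M_i + h_i·M_(i+1) = 6(Δ_i − Δ_(i-1)) read
  2·M_0 + 6·M_1 + 1·M_2 = 6(Δ_1 - Δ_0) = 93
  1·M_1 + 8·M_2 + 3·M_3 = 6(Δ_2 - Δ_1) = -70
  3·M_2 + 12·M_3 + 3·M_4 = 6(Δ_3 - Δ_2) = 14
Clamped end conditions give two more equations: 2h_0·M_0 + h_0·M_1 = 6(Δ_0 - S'(0)) = 3 and h_3·M_3 + 2h_3·M_4 = 6(S'(9) - Δ_3) = -22.
Forward elimination and back-substitution give M_0 = -3167/324, M_1 = 1705/81, M_2 = -2227/162, M_3 = 511/81, M_4 = -1105/162.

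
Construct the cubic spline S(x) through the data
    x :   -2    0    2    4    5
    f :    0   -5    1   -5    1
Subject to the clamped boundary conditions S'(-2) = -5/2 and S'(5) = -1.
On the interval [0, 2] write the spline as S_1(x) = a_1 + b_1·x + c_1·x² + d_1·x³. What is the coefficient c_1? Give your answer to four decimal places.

3.9070

Put m_i = S'' at the i-th knot. Here h = (2, 2, 2, 1) and Δ = (-5/2, 3, -3, 6), so the interior equations h_(i-1)·m_(i-1) + 2(h_(i-1)+h_i)·m_i + h_i·m_(i+1) = 6(Δ_i − Δ_(i-1)) read
  2·m_0 + 8·m_1 + 2·m_2 = 6(Δ_1 - Δ_0) = 33
  2·m_1 + 8·m_2 + 2·m_3 = 6(Δ_2 - Δ_1) = -36
  2·m_2 + 6·m_3 + 1·m_4 = 6(Δ_3 - Δ_2) = 54
Clamped end conditions give two more equations: 2h_0·m_0 + h_0·m_1 = 6(Δ_0 - S'(-2)) = 0 and h_3·m_3 + 2h_3·m_4 = 6(S'(5) - Δ_3) = -42.
Solving: m_0 = -168/43, m_1 = 336/43, m_2 = -933/86, m_3 = 756/43, m_4 = -1281/43.
On [0, 2], with S_1(x) = a_1 + b_1·x + c_1·x² + d_1·x³: c_1 = m_1/2 = 168/43, d_1 = (m_2 - m_1)/(6h_1) = -535/344, b_1 = Δ_1 - h_1(2m_1 + m_2)/6 = 121/86.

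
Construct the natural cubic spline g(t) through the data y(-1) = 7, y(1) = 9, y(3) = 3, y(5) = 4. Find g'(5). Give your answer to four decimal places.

1.7000

Put σ_i = g'' at the i-th knot. Here h = (2, 2, 2) and Δ = (1, -3, 1/2), so the interior equations h_(i-1)·σ_(i-1) + 2(h_(i-1)+h_i)·σ_i + h_i·σ_(i+1) = 6(Δ_i − Δ_(i-1)) read
  2·σ_0 + 8·σ_1 + 2·σ_2 = 6(Δ_1 - Δ_0) = -24
  2·σ_1 + 8·σ_2 + 2·σ_3 = 6(Δ_2 - Δ_1) = 21
Natural end conditions: σ_0 = σ_3 = 0.
Solving: σ_0 = 0, σ_1 = -39/10, σ_2 = 18/5, σ_3 = 0.
On [3, 5], g'(t) = b_2 + 2c_2·(t - 3) + 3d_2·(t - 3)² with b_2 = Δ_2 - h_2(2σ_2 + σ_3)/6 = -19/10, c_2 = σ_2/2 = 9/5, d_2 = (σ_3 - σ_2)/(6h_2) = -3/10. So g'(5) = 17/10.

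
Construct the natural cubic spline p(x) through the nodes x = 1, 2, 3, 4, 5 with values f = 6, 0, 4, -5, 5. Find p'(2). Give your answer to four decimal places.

Put M_i = p'' at the i-th knot. Here h = (1, 1, 1, 1) and Δ = (-6, 4, -9, 10), so the interior equations h_(i-1)·M_(i-1) + 2(h_(i-1)+h_i)·M_i + h_i·M_(i+1) = 6(Δ_i − Δ_(i-1)) read
  1·M_0 + 4·M_1 + 1·M_2 = 6(Δ_1 - Δ_0) = 60
  1·M_1 + 4·M_2 + 1·M_3 = 6(Δ_2 - Δ_1) = -78
  1·M_2 + 4·M_3 + 1·M_4 = 6(Δ_3 - Δ_2) = 114
Natural end conditions: M_0 = M_4 = 0.
Solving: M_0 = 0, M_1 = 663/28, M_2 = -243/7, M_3 = 1041/28, M_4 = 0.
On [2, 3], p'(x) = b_1 + 2c_1·(x - 2) + 3d_1·(x - 2)² with b_1 = Δ_1 - h_1(2M_1 + M_2)/6 = 53/28, c_1 = M_1/2 = 663/56, d_1 = (M_2 - M_1)/(6h_1) = -545/56. So p'(2) = 53/28.

1.8929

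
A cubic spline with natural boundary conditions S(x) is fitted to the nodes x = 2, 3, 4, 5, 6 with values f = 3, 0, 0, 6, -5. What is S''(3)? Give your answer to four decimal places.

0.4286

Write m_i for S''(x_i). With h_i = 1, 1, 1, 1 and divided differences Δ_i = -3, 0, 6, -11, the continuity of S' gives the tridiagonal system
  1·m_0 + 4·m_1 + 1·m_2 = 6(Δ_1 - Δ_0) = 18
  1·m_1 + 4·m_2 + 1·m_3 = 6(Δ_2 - Δ_1) = 36
  1·m_2 + 4·m_3 + 1·m_4 = 6(Δ_3 - Δ_2) = -102
Natural end conditions: m_0 = m_4 = 0.
Solving the tridiagonal system: m_0 = 0, m_1 = 3/7, m_2 = 114/7, m_3 = -207/7, m_4 = 0.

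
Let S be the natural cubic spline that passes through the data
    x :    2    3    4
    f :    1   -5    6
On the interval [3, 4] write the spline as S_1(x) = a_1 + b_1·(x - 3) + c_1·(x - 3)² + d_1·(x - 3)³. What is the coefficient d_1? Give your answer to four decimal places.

-4.2500

With m_i denoting the second derivative at x_i, h_i = 1, 1, and Δ_i = (y_(i+1) − y_i)/h_i = -6, 11:
  1·m_0 + 4·m_1 + 1·m_2 = 6(Δ_1 - Δ_0) = 102
Natural end conditions: m_0 = m_2 = 0.
Solving: m_0 = 0, m_1 = 51/2, m_2 = 0.
On [3, 4], with S_1(x) = a_1 + b_1·(x - 3) + c_1·(x - 3)² + d_1·(x - 3)³: c_1 = m_1/2 = 51/4, d_1 = (m_2 - m_1)/(6h_1) = -17/4, b_1 = Δ_1 - h_1(2m_1 + m_2)/6 = 5/2.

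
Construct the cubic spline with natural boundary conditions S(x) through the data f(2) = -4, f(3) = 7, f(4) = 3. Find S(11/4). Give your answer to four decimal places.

5.4805

With m_i denoting the second derivative at x_i, h_i = 1, 1, and Δ_i = (y_(i+1) − y_i)/h_i = 11, -4:
  1·m_0 + 4·m_1 + 1·m_2 = 6(Δ_1 - Δ_0) = -90
Natural end conditions: m_0 = m_2 = 0.
Hence m_0 = 0, m_1 = -45/2, m_2 = 0.
On [2, 3], S(x) = -4 + 59/4·(x - 2) + 0·(x - 2)² - 15/4·(x - 2)³.
With (x - 2) = 3/4: S(11/4) = 1403/256.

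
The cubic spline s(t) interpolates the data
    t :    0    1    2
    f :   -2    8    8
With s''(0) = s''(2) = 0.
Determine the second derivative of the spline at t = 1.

-15

With M_i denoting the second derivative at x_i, h_i = 1, 1, and Δ_i = (y_(i+1) − y_i)/h_i = 10, 0:
  1·M_0 + 4·M_1 + 1·M_2 = 6(Δ_1 - Δ_0) = -60
Natural end conditions: M_0 = M_2 = 0.
Solving the tridiagonal system: M_0 = 0, M_1 = -15, M_2 = 0.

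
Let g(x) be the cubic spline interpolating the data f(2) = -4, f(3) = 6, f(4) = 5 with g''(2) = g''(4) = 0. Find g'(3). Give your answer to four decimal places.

4.5000

Let M_i = g''(x_i). Step sizes h_i = 1, 1; slopes of the chords Δ_i = (y_(i+1) - y_i)/h_i = 10, -1.
  1·M_0 + 4·M_1 + 1·M_2 = 6(Δ_1 - Δ_0) = -66
Natural end conditions: M_0 = M_2 = 0.
Forward elimination and back-substitution give M_0 = 0, M_1 = -33/2, M_2 = 0.
On [3, 4], g'(x) = b_1 + 2c_1·(x - 3) + 3d_1·(x - 3)² with b_1 = Δ_1 - h_1(2M_1 + M_2)/6 = 9/2, c_1 = M_1/2 = -33/4, d_1 = (M_2 - M_1)/(6h_1) = 11/4. So g'(3) = 9/2.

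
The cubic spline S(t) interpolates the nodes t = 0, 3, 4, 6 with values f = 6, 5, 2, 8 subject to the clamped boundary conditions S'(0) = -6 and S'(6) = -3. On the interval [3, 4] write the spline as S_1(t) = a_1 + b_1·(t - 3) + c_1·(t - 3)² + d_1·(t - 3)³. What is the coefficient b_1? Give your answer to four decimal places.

-2.7143

Put M_i = S'' at the i-th knot. Here h = (3, 1, 2) and Δ = (-1/3, -3, 3), so the interior equations h_(i-1)·M_(i-1) + 2(h_(i-1)+h_i)·M_i + h_i·M_(i+1) = 6(Δ_i − Δ_(i-1)) read
  3·M_0 + 8·M_1 + 1·M_2 = 6(Δ_1 - Δ_0) = -16
  1·M_1 + 6·M_2 + 2·M_3 = 6(Δ_2 - Δ_1) = 36
Clamped end conditions give two more equations: 2h_0·M_0 + h_0·M_1 = 6(Δ_0 - S'(0)) = 34 and h_2·M_2 + 2h_2·M_3 = 6(S'(6) - Δ_2) = -36.
Forward elimination and back-substitution give M_0 = 64/7, M_1 = -146/21, M_2 = 256/21, M_3 = -317/21.
On [3, 4], with S_1(t) = a_1 + b_1·(t - 3) + c_1·(t - 3)² + d_1·(t - 3)³: c_1 = M_1/2 = -73/21, d_1 = (M_2 - M_1)/(6h_1) = 67/21, b_1 = Δ_1 - h_1(2M_1 + M_2)/6 = -19/7.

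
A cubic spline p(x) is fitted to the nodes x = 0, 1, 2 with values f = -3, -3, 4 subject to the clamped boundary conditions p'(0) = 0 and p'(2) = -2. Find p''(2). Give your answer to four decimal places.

-38.5000

Put σ_i = p'' at the i-th knot. Here h = (1, 1) and Δ = (0, 7), so the interior equations h_(i-1)·σ_(i-1) + 2(h_(i-1)+h_i)·σ_i + h_i·σ_(i+1) = 6(Δ_i − Δ_(i-1)) read
  1·σ_0 + 4·σ_1 + 1·σ_2 = 6(Δ_1 - Δ_0) = 42
Clamped end conditions give two more equations: 2h_0·σ_0 + h_0·σ_1 = 6(Δ_0 - p'(0)) = 0 and h_1·σ_1 + 2h_1·σ_2 = 6(p'(2) - Δ_1) = -54.
Forward elimination and back-substitution give σ_0 = -23/2, σ_1 = 23, σ_2 = -77/2.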